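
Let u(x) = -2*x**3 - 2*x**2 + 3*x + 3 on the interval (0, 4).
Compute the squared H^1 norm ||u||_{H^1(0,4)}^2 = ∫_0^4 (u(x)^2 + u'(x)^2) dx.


||u||_{H^1}^2 = 2270872/105

The H^1 norm (squared) on an interval (0, L) is
  ||u||_{H^1}^2 = ∫_0^L u(x)^2 dx + ∫_0^L u'(x)^2 dx.
Compute u'(x) = -6*x**2 - 4*x + 3.
Then u(x)^2 = 4*x**6 + 8*x**5 - 8*x**4 - 24*x**3 - 3*x**2 + 18*x + 9 and u'(x)^2 = 36*x**4 + 48*x**3 - 20*x**2 - 24*x + 9.
Integrate each monomial from 0 to 4 using ∫_0^4 c·x^n dx = c·4^(n+1)/(n+1):
  ∫_0^4 u(x)^2 dx = ∫_0^4 (4*x^6 + 8*x^5 - 8*x^4 - 24*x^3 - 3*x^2 + 18*x + 9) dx. Term by term:
    ∫_0^4 4*x^6 dx = 65536/7;  ∫_0^4 8*x^5 dx = 16384/3;  ∫_0^4 -8*x^4 dx = -8192/5;
    ∫_0^4 -24*x^3 dx = -1536;  ∫_0^4 -3*x^2 dx = -64;  ∫_0^4 18*x dx = 144;
    ∫_0^4 9 dx = 36.
  Sum: 65536/7 + 16384/3 − 8192/5 − 1536 − 64 + 144 + 36 = 1235348/105.
  ∫_0^4 u'(x)^2 dx = ∫_0^4 (36*x^4 + 48*x^3 - 20*x^2 - 24*x + 9) dx. Term by term:
    ∫_0^4 36*x^4 dx = 36864/5;  ∫_0^4 48*x^3 dx = 3072;  ∫_0^4 -20*x^2 dx = -1280/3;
    ∫_0^4 -24*x dx = -192;  ∫_0^4 9 dx = 36.
  Sum: 36864/5 + 3072 − 1280/3 − 192 + 36 = 147932/15.
Adding: ||u||_{H^1}^2 = 1235348/105 + 147932/15 = 2270872/105.


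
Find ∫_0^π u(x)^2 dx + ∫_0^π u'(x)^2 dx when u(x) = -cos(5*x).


||u||_{H^1(0,π)}^2 = 13*π

u'(x) = 5*sin(5*x).
Expand u² and (u')² and integrate term by term on (0, π), using: for integers n ≥ 1, ∫_0^π sin²(nx) dx = ∫_0^π cos²(nx) dx = π/2; for n ≠ n', ∫_0^π sin(nx)sin(n'x) dx = ∫_0^π cos(nx)cos(n'x) dx = 0; and by product-to-sum, ∫_0^π sin(nx)cos(n'x) dx = ½∫_0^π [sin((n+n')x) + sin((n−n')x)] dx, which is 0 when n+n' is even and 2n/(n²−n'²) when n+n' is odd (it need not vanish on (0, π)).
  u² squared terms: (-1)²·∫cos(5x)² dx = 1·π/2 = π/2.
  So ∫_0^π u² dx = π/2.
  (u')² squared terms: (5)²·∫sin(5x)² dx = 25·π/2 = 25*π/2.
  So ∫_0^π (u')² dx = 25*π/2.
||u||_{H^1}^2 = (π/2) + (25*π/2) = 13*π.


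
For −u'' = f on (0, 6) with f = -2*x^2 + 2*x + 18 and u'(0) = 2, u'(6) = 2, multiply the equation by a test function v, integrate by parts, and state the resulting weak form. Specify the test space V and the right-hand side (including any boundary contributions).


V = H^1(0, 6) (v unrestricted at boundary; u is determined up to an additive constant); weak form: ∫_0^6 u'v' dx = ∫_0^6 (-2*x^2 + 2*x + 18) v dx + 2·v(6) − 2·v(0) for all v ∈ V.

Multiply both sides by a test function v and integrate from 0 to 6:
  ∫_0^6 −u''(x) v(x) dx = ∫_0^6 f(x) v(x) dx.
Integrate the LHS by parts once:
  ∫_0^6 −u'' v dx = −[u'(x) v(x)]_0^6 + ∫_0^6 u'(x) v'(x) dx.
Thus ∫_0^6 u'(x) v'(x) dx = ∫_0^6 f(x) v(x) dx + [u'(x) v(x)]_0^6.
Choose V so that boundary terms are either known or forced to vanish.
u has inhomogeneous Neumann u'(0) = 2, u'(6) = 2. [u' v]_0^6 = (2)·v(6) − (2)·v(0) = 2·v(6) − 2·v(0). Take V = H^1(0, 6); boundary term becomes part of RHS.
Weak formulation: find u (satisfying any essential BC) such that ∫_0^6 u'(x) v'(x) dx = ∫_0^6 f v dx + 2·v(6) − 2·v(0) for all v ∈ V (Neumann data are natural BCs: they enter the RHS as boundary terms).
Substituting f(x) = -2*x^2 + 2*x + 18, the right-hand side is ∫_0^6 (-2*x^2 + 2*x + 18) v dx + 2·v(6) − 2·v(0).
Compatibility check (pure Neumann): taking v ≡ 1 ∈ V gives 0 = ∫_0^6 f dx + (2) − (2), i.e. ∫_0^6 f dx must equal u'(0) − u'(6) = 0. Indeed ∫_0^6 (-2*x^2 + 2*x + 18) dx = 0, so the data are compatible. The solution is then unique only up to an additive constant (fix it e.g. by requiring ∫_0^6 u dx = 0).


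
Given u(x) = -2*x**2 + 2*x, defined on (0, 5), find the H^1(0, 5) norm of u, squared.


||u||_{H^1}^2 = 5710/3

The H^1 norm (squared) on an interval (0, L) is
  ||u||_{H^1}^2 = ∫_0^L u(x)^2 dx + ∫_0^L u'(x)^2 dx.
Compute u'(x) = 2 - 4*x.
Then u(x)^2 = 4*x**4 - 8*x**3 + 4*x**2 and u'(x)^2 = 16*x**2 - 16*x + 4.
Integrate each monomial from 0 to 5 using ∫_0^5 c·x^n dx = c·5^(n+1)/(n+1):
  ∫_0^5 u(x)^2 dx = ∫_0^5 (4*x^4 - 8*x^3 + 4*x^2) dx. Term by term:
    ∫_0^5 4*x^4 dx = 2500;  ∫_0^5 -8*x^3 dx = -1250;  ∫_0^5 4*x^2 dx = 500/3.
  Sum: 2500 − 1250 + 500/3 = 4250/3.
  ∫_0^5 u'(x)^2 dx = ∫_0^5 (16*x^2 - 16*x + 4) dx. Term by term:
    ∫_0^5 16*x^2 dx = 2000/3;  ∫_0^5 -16*x dx = -200;  ∫_0^5 4 dx = 20.
  Sum: 2000/3 − 200 + 20 = 1460/3.
Adding: ||u||_{H^1}^2 = 4250/3 + 1460/3 = 5710/3.


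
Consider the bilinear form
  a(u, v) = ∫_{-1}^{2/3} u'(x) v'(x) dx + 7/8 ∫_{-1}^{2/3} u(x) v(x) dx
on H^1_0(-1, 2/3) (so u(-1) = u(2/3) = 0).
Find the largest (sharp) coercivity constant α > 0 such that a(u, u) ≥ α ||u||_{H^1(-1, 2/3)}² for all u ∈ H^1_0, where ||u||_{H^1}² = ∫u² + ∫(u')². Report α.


α = (175 + 72*π^2)/(8*(25 + 9*π^2))

Coercivity of a(·,·) on H^1_0(-1, 2/3) means a(u, u) ≥ α ||u||_{H^1}² for every u ∈ H^1_0.
The interval has length L = 5/3, and Poincaré/coercivity depend only on L. Here a(u, u) = ∫(u')² + (7/8)·∫u².
Here 0 < c = 7/8 < 1. The condition a(u,u) ≥ α||u||_{H^1}² reads (1−α)∫(u')² ≥ (α−c)∫u². Any admissible α is ≤ 1 (rapidly oscillating u have ∫u²/∫(u')² → 0), and α = 1 would force 0 ≥ (1−c)∫u², impossible since c < 1; so 1−α > 0. By the sharp Poincaré inequality on H^1_0 of an interval of length L, ∫(u')² ≥ (π/L)²∫u² with equality for the first sine mode sin(π(x−x₀)/L) (x₀ the left endpoint), so the inequality holds for all u iff (1−α)(π/L)² ≥ α − c, i.e. α ≤ ((π/L)² + c)/((π/L)² + 1) = (1 + c(L/π)²)/(1 + (L/π)²). With (π/L)² = 9*π^2/25 and c = 7/8, the largest admissible constant is α = ((π/L)² + c)/((π/L)² + 1).
Simplifying, α = (175 + 72*π^2)/(8*(25 + 9*π^2)).


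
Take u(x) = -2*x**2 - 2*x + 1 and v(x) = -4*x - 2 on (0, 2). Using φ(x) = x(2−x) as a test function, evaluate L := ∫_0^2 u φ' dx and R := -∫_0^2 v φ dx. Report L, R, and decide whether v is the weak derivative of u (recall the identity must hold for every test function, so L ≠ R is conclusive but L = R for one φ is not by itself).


LHS = 8, RHS = 8. Yes, v = u' weakly.

u(x) = -2*x**2 - 2*x + 1, classical derivative u'(x) = -4*x - 2.
φ(x) = x(2−x), so φ'(x) = 2 - 2*x.
Note φ(0) = φ(2) = 0, so the boundary term u·φ vanishes.
LHS = ∫_0^2 u(x) φ'(x) dx = ∫_0^2 (4*x^3 - 6*x + 2) dx. Term by term:
  ∫_0^2 4*x^3 dx = 16;  ∫_0^2 -6*x dx = -12;  ∫_0^2 2 dx = 4.
Sum: 16 − 12 + 4 = 8.
So LHS = 8.
∫_0^2 v(x) φ(x) dx = ∫_0^2 (4*x^3 - 6*x^2 - 4*x) dx. Term by term:
  ∫_0^2 4*x^3 dx = 16;  ∫_0^2 -6*x^2 dx = -16;  ∫_0^2 -4*x dx = -8.
Sum: 16 − 16 − 8 = -8.
So RHS = -∫_0^2 v(x) φ(x) dx = 8.
LHS = RHS, so the identity holds for this test φ.
Moreover u is smooth here and v(x) = u'(x) = -4*x - 2 pointwise, so the identity holds for every test function. Hence v is the weak derivative of u.


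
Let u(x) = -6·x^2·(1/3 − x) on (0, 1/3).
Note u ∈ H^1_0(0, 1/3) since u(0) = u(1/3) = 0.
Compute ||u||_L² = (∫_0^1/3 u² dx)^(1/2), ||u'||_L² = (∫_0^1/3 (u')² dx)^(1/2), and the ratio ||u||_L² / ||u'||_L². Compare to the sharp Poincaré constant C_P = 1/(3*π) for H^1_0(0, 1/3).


||u||_L² / ||u'||_L² = sqrt(14)/42 < C_P = 1/(3*π).

u(x) = -6·x^2·(1/3 − x), so u'(x) = 2*x*(9*x - 2).
u(x) = -6·x^2·(1/3 − x) vanishes at x = 0 and x = 1/3, so u ∈ H^1_0(0, 1/3). Differentiate via the product rule and integrate the resulting polynomials term by term.
  ∫_0^1/3 u² dx = ∫_0^1/3 (36*x^6 - 24*x^5 + 4*x^4) dx. Term by term:
    ∫_0^1/3 36*x^6 dx = 4/1701;  ∫_0^1/3 -24*x^5 dx = -4/729;  ∫_0^1/3 4*x^4 dx = 4/1215.
  Sum: 4/1701 − 4/729 + 4/1215 = 4/25515.
  ∫_0^1/3 (u')² dx = ∫_0^1/3 (324*x^4 - 144*x^3 + 16*x^2) dx. Term by term:
    ∫_0^1/3 324*x^4 dx = 4/15;  ∫_0^1/3 -144*x^3 dx = -4/9;  ∫_0^1/3 16*x^2 dx = 16/81.
  Sum: 4/15 − 4/9 + 16/81 = 8/405.
∫_0^1/3 u² dx = 4/25515, so ||u||_L² = 2*sqrt(35)/945.
∫_0^1/3 (u')² dx = 8/405, so ||u'||_L² = 2*sqrt(10)/45.
Ratio ||u||_L² / ||u'||_L² = sqrt(14)/42.
Sharp Poincaré constant on H^1_0(0, 1/3) is C_P = L/π = 1/(3*π), achieved by sin(3*π·x).
A polynomial bump cannot attain the sharp Poincaré constant (only the first sine eigenfunction does), so the ratio is strictly less than C_P, consistent with ||u||_L² ≤ C_P ||u'||_L².


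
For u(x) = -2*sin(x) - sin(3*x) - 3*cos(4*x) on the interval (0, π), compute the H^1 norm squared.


||u||_{H^1(0,π)}^2 = -4012/35 + 171*π/2

u'(x) = 12*sin(4*x) - 2*cos(x) - 3*cos(3*x).
Expand u² and (u')² and integrate term by term on (0, π), using: for integers n ≥ 1, ∫_0^π sin²(nx) dx = ∫_0^π cos²(nx) dx = π/2; for n ≠ n', ∫_0^π sin(nx)sin(n'x) dx = ∫_0^π cos(nx)cos(n'x) dx = 0; and by product-to-sum, ∫_0^π sin(nx)cos(n'x) dx = ½∫_0^π [sin((n+n')x) + sin((n−n')x)] dx, which is 0 when n+n' is even and 2n/(n²−n'²) when n+n' is odd (it need not vanish on (0, π)).
  u² squared terms: (-1)²·∫sin(3x)² dx = 1·π/2 = π/2;  (-3)²·∫cos(4x)² dx = 9·π/2 = 9*π/2;  (-2)²·∫sin(x)² dx = 4·π/2 = 2*π.
  u² cross terms: 2·(-1)·(-3)·∫sin(3x)·cos(4x) dx = 6·(-6/7) = -36/7;  2·(-1)·(-2)·∫sin(3x)·sin(x) dx = 4·(0) = 0;  2·(-3)·(-2)·∫cos(4x)·sin(x) dx = 12·(-2/15) = -8/5.
  So ∫_0^π u² dx = π/2 + 9*π/2 + 2*π − 36/7 + 0 − 8/5 = -236/35 + 7*π.
  (u')² squared terms: (-3)²·∫cos(3x)² dx = 9·π/2 = 9*π/2;  (-2)²·∫cos(x)² dx = 4·π/2 = 2*π;  (12)²·∫sin(4x)² dx = 144·π/2 = 72*π.
  (u')² cross terms: 2·(-3)·(-2)·∫cos(3x)·cos(x) dx = 12·(0) = 0;  2·(-3)·(12)·∫cos(3x)·sin(4x) dx = -72·(8/7) = -576/7;  2·(-2)·(12)·∫cos(x)·sin(4x) dx = -48·(8/15) = -128/5.
  So ∫_0^π (u')² dx = 9*π/2 + 2*π + 72*π + 0 − 576/7 − 128/5 = -3776/35 + 157*π/2.
||u||_{H^1}^2 = (-236/35 + 7*π) + (-3776/35 + 157*π/2) = -4012/35 + 171*π/2.


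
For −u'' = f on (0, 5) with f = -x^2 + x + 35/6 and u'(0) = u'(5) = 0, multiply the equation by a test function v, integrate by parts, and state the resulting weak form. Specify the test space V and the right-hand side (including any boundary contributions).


V = H^1(0, 5) (no boundary constraint on v; u is determined up to an additive constant); weak form: ∫_0^5 u'v' dx = ∫_0^5 (-x^2 + x + 35/6) v dx for all v ∈ V.

Multiply both sides by a test function v and integrate from 0 to 5:
  ∫_0^5 −u''(x) v(x) dx = ∫_0^5 f(x) v(x) dx.
Integrate the LHS by parts once:
  ∫_0^5 −u'' v dx = −[u'(x) v(x)]_0^5 + ∫_0^5 u'(x) v'(x) dx.
Thus ∫_0^5 u'(x) v'(x) dx = ∫_0^5 f(x) v(x) dx + [u'(x) v(x)]_0^5.
Choose V so that boundary terms are either known or forced to vanish.
u has homogeneous Neumann: u'(0) = u'(5) = 0. So [u' v]_0^5 = 0·v(5) − 0·v(0) = 0 for any v; take V = H^1(0, 5).
Weak formulation: find u (satisfying any essential BC) such that ∫_0^5 u'(x) v'(x) dx = ∫_0^5 f v dx for all v ∈ V (homogeneous Neumann, so boundary terms vanish).
Substituting f(x) = -x^2 + x + 35/6, the right-hand side is ∫_0^5 (-x^2 + x + 35/6) v dx.
Compatibility check (pure Neumann): taking v ≡ 1 ∈ V gives 0 = ∫_0^5 f dx + (0) − (0), i.e. ∫_0^5 f dx must equal u'(0) − u'(5) = 0. Indeed ∫_0^5 (-x^2 + x + 35/6) dx = 0, so the data are compatible. The solution is then unique only up to an additive constant (fix it e.g. by requiring ∫_0^5 u dx = 0).


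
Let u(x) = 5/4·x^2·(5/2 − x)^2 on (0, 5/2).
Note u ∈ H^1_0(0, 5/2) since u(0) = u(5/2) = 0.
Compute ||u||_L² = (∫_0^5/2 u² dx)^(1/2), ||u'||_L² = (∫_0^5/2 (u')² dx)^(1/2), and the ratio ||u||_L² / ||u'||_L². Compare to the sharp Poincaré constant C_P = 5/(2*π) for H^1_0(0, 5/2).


||u||_L² / ||u'||_L² = 5*sqrt(3)/12 < C_P = 5/(2*π).

u(x) = 5/4·x^2·(5/2 − x)^2, so u'(x) = 5*x*(2*x - 5)*(4*x - 5)/8.
u(x) = 5/4·x^2·(5/2 − x)^2 vanishes at x = 0 and x = 5/2, so u ∈ H^1_0(0, 5/2). Differentiate via the product rule and integrate the resulting polynomials term by term.
  ∫_0^5/2 u² dx = ∫_0^5/2 (25*x^8/16 - 125*x^7/8 + 1875*x^6/32 - 3125*x^5/32 + 15625*x^4/256) dx. Term by term:
    ∫_0^5/2 25*x^8/16 dx = 48828125/73728;  ∫_0^5/2 -125*x^7/8 dx = -48828125/16384;  ∫_0^5/2 1875*x^6/32 dx = 146484375/28672;
    ∫_0^5/2 -3125*x^5/32 dx = -48828125/12288;  ∫_0^5/2 15625*x^4/256 dx = 9765625/8192.
  Sum: 48828125/73728 − 48828125/16384 + 146484375/28672 − 48828125/12288 + 9765625/8192 = 9765625/1032192.
  ∫_0^5/2 (u')² dx = ∫_0^5/2 (25*x^6 - 375*x^5/2 + 8125*x^4/16 - 9375*x^3/16 + 15625*x^2/64) dx. Term by term:
    ∫_0^5/2 25*x^6 dx = 1953125/896;  ∫_0^5/2 -375*x^5/2 dx = -1953125/256;  ∫_0^5/2 8125*x^4/16 dx = 5078125/512;
    ∫_0^5/2 -9375*x^3/16 dx = -5859375/1024;  ∫_0^5/2 15625*x^2/64 dx = 1953125/1536.
  Sum: 1953125/896 − 1953125/256 + 5078125/512 − 5859375/1024 + 1953125/1536 = 390625/21504.
∫_0^5/2 u² dx = 9765625/1032192, so ||u||_L² = 3125*sqrt(7)/2688.
∫_0^5/2 (u')² dx = 390625/21504, so ||u'||_L² = 625*sqrt(21)/672.
Ratio ||u||_L² / ||u'||_L² = 5*sqrt(3)/12.
Sharp Poincaré constant on H^1_0(0, 5/2) is C_P = L/π = 5/(2*π), achieved by sin(2*π/5·x).
A polynomial bump cannot attain the sharp Poincaré constant (only the first sine eigenfunction does), so the ratio is strictly less than C_P, consistent with ||u||_L² ≤ C_P ||u'||_L².


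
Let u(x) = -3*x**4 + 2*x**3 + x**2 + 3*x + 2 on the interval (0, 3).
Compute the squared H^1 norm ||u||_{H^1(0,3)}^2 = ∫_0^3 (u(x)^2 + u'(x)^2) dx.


||u||_{H^1}^2 = 1204359/35

The H^1 norm (squared) on an interval (0, L) is
  ||u||_{H^1}^2 = ∫_0^L u(x)^2 dx + ∫_0^L u'(x)^2 dx.
Compute u'(x) = -12*x**3 + 6*x**2 + 2*x + 3.
Then u(x)^2 = 9*x**8 - 12*x**7 - 2*x**6 - 14*x**5 + x**4 + 14*x**3 + 13*x**2 + 12*x + 4 and u'(x)^2 = 144*x**6 - 144*x**5 - 12*x**4 - 48*x**3 + 40*x**2 + 12*x + 9.
Integrate each monomial from 0 to 3 using ∫_0^3 c·x^n dx = c·3^(n+1)/(n+1):
  ∫_0^3 u(x)^2 dx = ∫_0^3 (9*x^8 - 12*x^7 - 2*x^6 - 14*x^5 + x^4 + 14*x^3 + 13*x^2 + 12*x + 4) dx. Term by term:
    ∫_0^3 9*x^8 dx = 19683;  ∫_0^3 -12*x^7 dx = -19683/2;  ∫_0^3 -2*x^6 dx = -4374/7;
    ∫_0^3 -14*x^5 dx = -1701;  ∫_0^3 x^4 dx = 243/5;  ∫_0^3 14*x^3 dx = 567/2;
    ∫_0^3 13*x^2 dx = 117;  ∫_0^3 12*x dx = 54;  ∫_0^3 4 dx = 12.
  Sum: 19683 − 19683/2 − 4374/7 − 1701 + 243/5 + 567/2 + 117 + 54 + 12 = 281076/35.
  ∫_0^3 u'(x)^2 dx = ∫_0^3 (144*x^6 - 144*x^5 - 12*x^4 - 48*x^3 + 40*x^2 + 12*x + 9) dx. Term by term:
    ∫_0^3 144*x^6 dx = 314928/7;  ∫_0^3 -144*x^5 dx = -17496;  ∫_0^3 -12*x^4 dx = -2916/5;
    ∫_0^3 -48*x^3 dx = -972;  ∫_0^3 40*x^2 dx = 360;  ∫_0^3 12*x dx = 54;
    ∫_0^3 9 dx = 27.
  Sum: 314928/7 − 17496 − 2916/5 − 972 + 360 + 54 + 27 = 923283/35.
Adding: ||u||_{H^1}^2 = 281076/35 + 923283/35 = 1204359/35.


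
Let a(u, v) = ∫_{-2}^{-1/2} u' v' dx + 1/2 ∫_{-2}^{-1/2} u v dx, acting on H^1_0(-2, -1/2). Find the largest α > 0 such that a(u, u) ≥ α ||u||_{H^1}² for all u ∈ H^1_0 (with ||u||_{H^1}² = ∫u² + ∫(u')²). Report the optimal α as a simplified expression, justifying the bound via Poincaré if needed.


α = (9 + 8*π^2)/(2*(9 + 4*π^2))

Coercivity of a(·,·) on H^1_0(-2, -1/2) means a(u, u) ≥ α ||u||_{H^1}² for every u ∈ H^1_0.
The interval has length L = 3/2, and Poincaré/coercivity depend only on L. Here a(u, u) = ∫(u')² + (1/2)·∫u².
Here 0 < c = 1/2 < 1. The condition a(u,u) ≥ α||u||_{H^1}² reads (1−α)∫(u')² ≥ (α−c)∫u². Any admissible α is ≤ 1 (rapidly oscillating u have ∫u²/∫(u')² → 0), and α = 1 would force 0 ≥ (1−c)∫u², impossible since c < 1; so 1−α > 0. By the sharp Poincaré inequality on H^1_0 of an interval of length L, ∫(u')² ≥ (π/L)²∫u² with equality for the first sine mode sin(π(x−x₀)/L) (x₀ the left endpoint), so the inequality holds for all u iff (1−α)(π/L)² ≥ α − c, i.e. α ≤ ((π/L)² + c)/((π/L)² + 1) = (1 + c(L/π)²)/(1 + (L/π)²). With (π/L)² = 4*π^2/9 and c = 1/2, the largest admissible constant is α = ((π/L)² + c)/((π/L)² + 1).
Simplifying, α = (9 + 8*π^2)/(2*(9 + 4*π^2)).


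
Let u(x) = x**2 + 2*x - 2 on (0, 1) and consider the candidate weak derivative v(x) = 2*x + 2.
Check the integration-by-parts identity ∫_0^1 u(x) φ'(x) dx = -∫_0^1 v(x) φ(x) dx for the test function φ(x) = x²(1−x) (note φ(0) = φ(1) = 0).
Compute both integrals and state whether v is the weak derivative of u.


LHS = -4/15, RHS = -4/15. Yes, v = u' weakly.

u(x) = x**2 + 2*x - 2, classical derivative u'(x) = 2*x + 2.
φ(x) = x²(1−x), so φ'(x) = x*(2 - 3*x).
Note φ(0) = φ(1) = 0, so the boundary term u·φ vanishes.
LHS = ∫_0^1 u(x) φ'(x) dx = ∫_0^1 (-3*x^4 - 4*x^3 + 10*x^2 - 4*x) dx. Term by term:
  ∫_0^1 -3*x^4 dx = -3/5;  ∫_0^1 -4*x^3 dx = -1;  ∫_0^1 10*x^2 dx = 10/3;
  ∫_0^1 -4*x dx = -2.
Sum: -3/5 − 1 + 10/3 − 2 = -4/15.
So LHS = -4/15.
∫_0^1 v(x) φ(x) dx = ∫_0^1 (-2*x^4 + 2*x^2) dx. Term by term:
  ∫_0^1 -2*x^4 dx = -2/5;  ∫_0^1 2*x^2 dx = 2/3.
Sum: -2/5 + 2/3 = 4/15.
So RHS = -∫_0^1 v(x) φ(x) dx = -4/15.
LHS = RHS, so the identity holds for this test φ.
Moreover u is smooth here and v(x) = u'(x) = 2*x + 2 pointwise, so the identity holds for every test function. Hence v is the weak derivative of u.


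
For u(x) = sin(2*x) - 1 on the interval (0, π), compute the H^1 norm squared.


||u||_{H^1(0,π)}^2 = 7*π/2

u'(x) = 2*cos(2*x).
Expand u² and (u')² and integrate term by term on (0, π), using: for integers n ≥ 1, ∫_0^π sin²(nx) dx = ∫_0^π cos²(nx) dx = π/2; for n ≠ n', ∫_0^π sin(nx)sin(n'x) dx = ∫_0^π cos(nx)cos(n'x) dx = 0; and by product-to-sum, ∫_0^π sin(nx)cos(n'x) dx = ½∫_0^π [sin((n+n')x) + sin((n−n')x)] dx, which is 0 when n+n' is even and 2n/(n²−n'²) when n+n' is odd (it need not vanish on (0, π)). For the constant mode: ∫_0^π 1 dx = π, ∫_0^π cos(nx) dx = 0, ∫_0^π sin(nx) dx = (1−(−1)^n)/n.
  u² squared terms: (-1)²·∫1 dx = 1·π = π;  (1)²·∫sin(2x)² dx = 1·π/2 = π/2.
  u² cross terms: 2·(-1)·(1)·∫1·sin(2x) dx = -2·(0) = 0.
  So ∫_0^π u² dx = π + π/2 + 0 = 3*π/2.
  (u')² squared terms: (2)²·∫cos(2x)² dx = 4·π/2 = 2*π.
  So ∫_0^π (u')² dx = 2*π.
||u||_{H^1}^2 = (3*π/2) + (2*π) = 7*π/2.


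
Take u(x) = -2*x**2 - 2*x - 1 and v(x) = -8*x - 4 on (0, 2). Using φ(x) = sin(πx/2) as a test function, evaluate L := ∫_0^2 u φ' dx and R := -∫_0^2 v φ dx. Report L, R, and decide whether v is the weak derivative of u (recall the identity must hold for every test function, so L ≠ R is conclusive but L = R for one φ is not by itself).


LHS = 24/π, RHS = 48/π. No, v is not the weak derivative of u.

u(x) = -2*x**2 - 2*x - 1, classical derivative u'(x) = -4*x - 2.
φ(x) = sin(πx/2), so φ'(x) = π*cos(π*x/2)/2.
Note φ(0) = φ(2) = 0, so the boundary term u·φ vanishes.
LHS = ∫_0^2 u(x) φ'(x) dx = ∫_0^2 (-π*x^2*cos(π*x/2) - π*x*cos(π*x/2) - π*cos(π*x/2)/2) dx. Term by term:
  ∫_0^2 -π*cos(π*x/2)/2 dx = 0;  ∫_0^2 -π*x*cos(π*x/2) dx = 8/π;  ∫_0^2 -π*x^2*cos(π*x/2) dx = 16/π.
Sum: 0 + 8/π + 16/π = 24/π.
So LHS = 24/π.
∫_0^2 v(x) φ(x) dx = ∫_0^2 (-8*x*sin(π*x/2) - 4*sin(π*x/2)) dx. Term by term:
  ∫_0^2 -4*sin(π*x/2) dx = -16/π;  ∫_0^2 -8*x*sin(π*x/2) dx = -32/π.
Sum: -16/π − 32/π = -48/π.
So RHS = -∫_0^2 v(x) φ(x) dx = 48/π.
LHS − RHS = -24/π ≠ 0, so the identity fails.
(For a valid weak derivative the identity must hold for EVERY test function, in particular this one. The failure shows v is NOT the weak derivative of u.)
Correct weak derivative would be u'(x) = -4*x - 2.


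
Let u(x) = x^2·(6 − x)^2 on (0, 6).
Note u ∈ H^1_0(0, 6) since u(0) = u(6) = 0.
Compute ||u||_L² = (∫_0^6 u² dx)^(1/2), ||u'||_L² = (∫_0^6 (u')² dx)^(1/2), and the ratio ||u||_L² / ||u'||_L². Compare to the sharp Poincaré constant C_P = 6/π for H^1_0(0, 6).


||u||_L² / ||u'||_L² = sqrt(3) < C_P = 6/π.

u(x) = x^2·(6 − x)^2, so u'(x) = 4*x*(x - 6)*(x - 3).
u(x) = x^2·(6 − x)^2 vanishes at x = 0 and x = 6, so u ∈ H^1_0(0, 6). Differentiate via the product rule and integrate the resulting polynomials term by term.
  ∫_0^6 u² dx = ∫_0^6 (x^8 - 24*x^7 + 216*x^6 - 864*x^5 + 1296*x^4) dx. Term by term:
    ∫_0^6 x^8 dx = 1119744;  ∫_0^6 -24*x^7 dx = -5038848;  ∫_0^6 216*x^6 dx = 60466176/7;
    ∫_0^6 -864*x^5 dx = -6718464;  ∫_0^6 1296*x^4 dx = 10077696/5.
  Sum: 1119744 − 5038848 + 60466176/7 − 6718464 + 10077696/5 = 559872/35.
  ∫_0^6 (u')² dx = ∫_0^6 (16*x^6 - 288*x^5 + 1872*x^4 - 5184*x^3 + 5184*x^2) dx. Term by term:
    ∫_0^6 16*x^6 dx = 4478976/7;  ∫_0^6 -288*x^5 dx = -2239488;  ∫_0^6 1872*x^4 dx = 14556672/5;
    ∫_0^6 -5184*x^3 dx = -1679616;  ∫_0^6 5184*x^2 dx = 373248.
  Sum: 4478976/7 − 2239488 + 14556672/5 − 1679616 + 373248 = 186624/35.
∫_0^6 u² dx = 559872/35, so ||u||_L² = 432*sqrt(105)/35.
∫_0^6 (u')² dx = 186624/35, so ||u'||_L² = 432*sqrt(35)/35.
Ratio ||u||_L² / ||u'||_L² = sqrt(3).
Sharp Poincaré constant on H^1_0(0, 6) is C_P = L/π = 6/π, achieved by sin(π/6·x).
A polynomial bump cannot attain the sharp Poincaré constant (only the first sine eigenfunction does), so the ratio is strictly less than C_P, consistent with ||u||_L² ≤ C_P ||u'||_L².


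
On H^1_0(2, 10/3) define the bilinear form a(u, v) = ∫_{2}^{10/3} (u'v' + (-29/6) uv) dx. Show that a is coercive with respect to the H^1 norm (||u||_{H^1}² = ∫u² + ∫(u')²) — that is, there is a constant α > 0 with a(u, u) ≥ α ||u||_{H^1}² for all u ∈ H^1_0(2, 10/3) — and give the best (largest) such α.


α = (-232 + 27*π^2)/(3*(16 + 9*π^2))

Coercivity of a(·,·) on H^1_0(2, 10/3) means a(u, u) ≥ α ||u||_{H^1}² for every u ∈ H^1_0.
The interval has length L = 4/3, and Poincaré/coercivity depend only on L. Here a(u, u) = ∫(u')² + (-29/6)·∫u².
Here c = -29/6 < 0 with |c| < (π/L)² = 9*π^2/16, so coercivity still holds. The condition a(u,u) ≥ α||u||_{H^1}² reads (1−α)∫(u')² ≥ (α−c)∫u². Any admissible α is ≤ 1 (rapidly oscillating u have ∫u²/∫(u')² → 0), and α = 1 would force 0 ≥ (1−c)∫u², impossible since c < 1; so 1−α > 0. By the sharp Poincaré inequality on H^1_0 of an interval of length L, ∫(u')² ≥ (π/L)²∫u² with equality for the first sine mode sin(π(x−x₀)/L) (x₀ the left endpoint), so the inequality holds for all u iff (1−α)(π/L)² ≥ α − c, i.e. α ≤ ((π/L)² + c)/((π/L)² + 1) = (1 + c(L/π)²)/(1 + (L/π)²). (Direct route, valid since c ≤ 0: Poincaré gives c∫u² ≥ c(L/π)²∫(u')², so a(u,u) ≥ (1 + c(L/π)²)∫(u')², while ||u||_{H^1}² ≤ (1 + (L/π)²)∫(u')²; dividing yields the same α.) With (π/L)² = 9*π^2/16 and c = -29/6, the largest admissible constant is α = ((π/L)² + c)/((π/L)² + 1).
Simplifying, α = (-232 + 27*π^2)/(3*(16 + 9*π^2)).


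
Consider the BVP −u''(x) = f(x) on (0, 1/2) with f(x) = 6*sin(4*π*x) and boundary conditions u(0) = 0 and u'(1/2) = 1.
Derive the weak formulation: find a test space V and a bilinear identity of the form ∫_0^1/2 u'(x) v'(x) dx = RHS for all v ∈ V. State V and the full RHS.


V = {v ∈ H^1(0, 1/2) : v(0) = 0} (test functions vanish at x = 0 where u is specified); weak form: ∫_0^1/2 u'v' dx = ∫_0^1/2 (6*sin(4*π*x)) v dx + v(1/2) for all v ∈ V.

Multiply both sides by a test function v and integrate from 0 to 1/2:
  ∫_0^1/2 −u''(x) v(x) dx = ∫_0^1/2 f(x) v(x) dx.
Integrate the LHS by parts once:
  ∫_0^1/2 −u'' v dx = −[u'(x) v(x)]_0^1/2 + ∫_0^1/2 u'(x) v'(x) dx.
Thus ∫_0^1/2 u'(x) v'(x) dx = ∫_0^1/2 f(x) v(x) dx + [u'(x) v(x)]_0^1/2.
Choose V so that boundary terms are either known or forced to vanish.
Mixed BC: u(0) = 0 (Dirichlet) and u'(1/2) = 1 (Neumann). Define V = {v ∈ H^1(0, 1/2) : v(0) = 0}. Then [u' v]_0^1/2 = u'(1/2)·v(1/2) − u'(0)·0 = v(1/2).
Weak formulation: find u (satisfying any essential BC) such that ∫_0^1/2 u'(x) v'(x) dx = ∫_0^1/2 f v dx + v(1/2) for all v ∈ V (Dirichlet at 0 absorbed into V; Neumann datum at x = 1/2 contributes the boundary term).
Substituting f(x) = 6*sin(4*π*x), the right-hand side is ∫_0^1/2 (6*sin(4*π*x)) v dx + v(1/2).


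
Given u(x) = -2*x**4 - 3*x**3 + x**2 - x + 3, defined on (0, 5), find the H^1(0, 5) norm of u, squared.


||u||_{H^1}^2 = 329648425/126

The H^1 norm (squared) on an interval (0, L) is
  ||u||_{H^1}^2 = ∫_0^L u(x)^2 dx + ∫_0^L u'(x)^2 dx.
Compute u'(x) = -8*x**3 - 9*x**2 + 2*x - 1.
Then u(x)^2 = 4*x**8 + 12*x**7 + 5*x**6 - 2*x**5 - 5*x**4 - 20*x**3 + 7*x**2 - 6*x + 9 and u'(x)^2 = 64*x**6 + 144*x**5 + 49*x**4 - 20*x**3 + 22*x**2 - 4*x + 1.
Integrate each monomial from 0 to 5 using ∫_0^5 c·x^n dx = c·5^(n+1)/(n+1):
  ∫_0^5 u(x)^2 dx = ∫_0^5 (4*x^8 + 12*x^7 + 5*x^6 - 2*x^5 - 5*x^4 - 20*x^3 + 7*x^2 - 6*x + 9) dx. Term by term:
    ∫_0^5 4*x^8 dx = 7812500/9;  ∫_0^5 12*x^7 dx = 1171875/2;  ∫_0^5 5*x^6 dx = 390625/7;
    ∫_0^5 -2*x^5 dx = -15625/3;  ∫_0^5 -5*x^4 dx = -3125;  ∫_0^5 -20*x^3 dx = -3125;
    ∫_0^5 7*x^2 dx = 875/3;  ∫_0^5 -6*x dx = -75;  ∫_0^5 9 dx = 45.
  Sum: 7812500/9 + 1171875/2 + 390625/7 − 15625/3 − 3125 − 3125 + 875/3 − 75 + 45 = 188823595/126.
  ∫_0^5 u'(x)^2 dx = ∫_0^5 (64*x^6 + 144*x^5 + 49*x^4 - 20*x^3 + 22*x^2 - 4*x + 1) dx. Term by term:
    ∫_0^5 64*x^6 dx = 5000000/7;  ∫_0^5 144*x^5 dx = 375000;  ∫_0^5 49*x^4 dx = 30625;
    ∫_0^5 -20*x^3 dx = -3125;  ∫_0^5 22*x^2 dx = 2750/3;  ∫_0^5 -4*x dx = -50;
    ∫_0^5 1 dx = 5.
  Sum: 5000000/7 + 375000 + 30625 − 3125 + 2750/3 − 50 + 5 = 23470805/21.
Adding: ||u||_{H^1}^2 = 188823595/126 + 23470805/21 = 329648425/126.


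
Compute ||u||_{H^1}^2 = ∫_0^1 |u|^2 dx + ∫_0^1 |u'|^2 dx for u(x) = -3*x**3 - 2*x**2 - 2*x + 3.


||u||_{H^1}^2 = 14249/210

The H^1 norm (squared) on an interval (0, L) is
  ||u||_{H^1}^2 = ∫_0^L u(x)^2 dx + ∫_0^L u'(x)^2 dx.
Compute u'(x) = -9*x**2 - 4*x - 2.
Then u(x)^2 = 9*x**6 + 12*x**5 + 16*x**4 - 10*x**3 - 8*x**2 - 12*x + 9 and u'(x)^2 = 81*x**4 + 72*x**3 + 52*x**2 + 16*x + 4.
Integrate each monomial from 0 to 1 using ∫_0^1 c·x^n dx = c·1^(n+1)/(n+1):
  ∫_0^1 u(x)^2 dx = ∫_0^1 (9*x^6 + 12*x^5 + 16*x^4 - 10*x^3 - 8*x^2 - 12*x + 9) dx. Term by term:
    ∫_0^1 9*x^6 dx = 9/7;  ∫_0^1 12*x^5 dx = 2;  ∫_0^1 16*x^4 dx = 16/5;
    ∫_0^1 -10*x^3 dx = -5/2;  ∫_0^1 -8*x^2 dx = -8/3;  ∫_0^1 -12*x dx = -6;
    ∫_0^1 9 dx = 9.
  Sum: 9/7 + 2 + 16/5 − 5/2 − 8/3 − 6 + 9 = 907/210.
  ∫_0^1 u'(x)^2 dx = ∫_0^1 (81*x^4 + 72*x^3 + 52*x^2 + 16*x + 4) dx. Term by term:
    ∫_0^1 81*x^4 dx = 81/5;  ∫_0^1 72*x^3 dx = 18;  ∫_0^1 52*x^2 dx = 52/3;
    ∫_0^1 16*x dx = 8;  ∫_0^1 4 dx = 4.
  Sum: 81/5 + 18 + 52/3 + 8 + 4 = 953/15.
Adding: ||u||_{H^1}^2 = 907/210 + 953/15 = 14249/210.


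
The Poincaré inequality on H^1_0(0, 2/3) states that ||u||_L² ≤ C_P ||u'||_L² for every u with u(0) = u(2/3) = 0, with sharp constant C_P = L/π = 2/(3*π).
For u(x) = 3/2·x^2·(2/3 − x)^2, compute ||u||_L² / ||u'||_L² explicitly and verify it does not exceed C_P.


||u||_L² / ||u'||_L² = sqrt(3)/9 < C_P = 2/(3*π).

u(x) = 3/2·x^2·(2/3 − x)^2, so u'(x) = 2*x*(3*x - 2)*(3*x - 1)/3.
u(x) = 3/2·x^2·(2/3 − x)^2 vanishes at x = 0 and x = 2/3, so u ∈ H^1_0(0, 2/3). Differentiate via the product rule and integrate the resulting polynomials term by term.
  ∫_0^2/3 u² dx = ∫_0^2/3 (9*x^8/4 - 6*x^7 + 6*x^6 - 8*x^5/3 + 4*x^4/9) dx. Term by term:
    ∫_0^2/3 9*x^8/4 dx = 128/19683;  ∫_0^2/3 -6*x^7 dx = -64/2187;  ∫_0^2/3 6*x^6 dx = 256/5103;
    ∫_0^2/3 -8*x^5/3 dx = -256/6561;  ∫_0^2/3 4*x^4/9 dx = 128/10935.
  Sum: 128/19683 − 64/2187 + 256/5103 − 256/6561 + 128/10935 = 64/688905.
  ∫_0^2/3 (u')² dx = ∫_0^2/3 (36*x^6 - 72*x^5 + 52*x^4 - 16*x^3 + 16*x^2/9) dx. Term by term:
    ∫_0^2/3 36*x^6 dx = 512/1701;  ∫_0^2/3 -72*x^5 dx = -256/243;  ∫_0^2/3 52*x^4 dx = 1664/1215;
    ∫_0^2/3 -16*x^3 dx = -64/81;  ∫_0^2/3 16*x^2/9 dx = 128/729.
  Sum: 512/1701 − 256/243 + 1664/1215 − 64/81 + 128/729 = 64/25515.
∫_0^2/3 u² dx = 64/688905, so ||u||_L² = 8*sqrt(105)/8505.
∫_0^2/3 (u')² dx = 64/25515, so ||u'||_L² = 8*sqrt(35)/945.
Ratio ||u||_L² / ||u'||_L² = sqrt(3)/9.
Sharp Poincaré constant on H^1_0(0, 2/3) is C_P = L/π = 2/(3*π), achieved by sin(3*π/2·x).
A polynomial bump cannot attain the sharp Poincaré constant (only the first sine eigenfunction does), so the ratio is strictly less than C_P, consistent with ||u||_L² ≤ C_P ||u'||_L².


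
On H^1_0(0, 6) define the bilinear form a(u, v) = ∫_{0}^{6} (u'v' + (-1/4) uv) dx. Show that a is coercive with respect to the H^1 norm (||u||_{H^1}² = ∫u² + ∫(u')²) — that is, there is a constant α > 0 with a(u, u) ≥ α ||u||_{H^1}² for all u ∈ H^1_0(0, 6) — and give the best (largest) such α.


α = (-9 + π^2)/(π^2 + 36)

Coercivity of a(·,·) on H^1_0(0, 6) means a(u, u) ≥ α ||u||_{H^1}² for every u ∈ H^1_0.
The interval has length L = 6, and Poincaré/coercivity depend only on L. Here a(u, u) = ∫(u')² + (-1/4)·∫u².
Here c = -1/4 < 0 with |c| < (π/L)² = π^2/36, so coercivity still holds. The condition a(u,u) ≥ α||u||_{H^1}² reads (1−α)∫(u')² ≥ (α−c)∫u². Any admissible α is ≤ 1 (rapidly oscillating u have ∫u²/∫(u')² → 0), and α = 1 would force 0 ≥ (1−c)∫u², impossible since c < 1; so 1−α > 0. By the sharp Poincaré inequality on H^1_0 of an interval of length L, ∫(u')² ≥ (π/L)²∫u² with equality for the first sine mode sin(π(x−x₀)/L) (x₀ the left endpoint), so the inequality holds for all u iff (1−α)(π/L)² ≥ α − c, i.e. α ≤ ((π/L)² + c)/((π/L)² + 1) = (1 + c(L/π)²)/(1 + (L/π)²). (Direct route, valid since c ≤ 0: Poincaré gives c∫u² ≥ c(L/π)²∫(u')², so a(u,u) ≥ (1 + c(L/π)²)∫(u')², while ||u||_{H^1}² ≤ (1 + (L/π)²)∫(u')²; dividing yields the same α.) With (π/L)² = π^2/36 and c = -1/4, the largest admissible constant is α = ((π/L)² + c)/((π/L)² + 1).
Simplifying, α = (-9 + π^2)/(π^2 + 36).


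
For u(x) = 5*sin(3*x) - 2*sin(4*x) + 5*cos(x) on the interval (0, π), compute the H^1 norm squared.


||u||_{H^1(0,π)}^2 = -64/3 + 184*π

u'(x) = -5*sin(x) + 15*cos(3*x) - 8*cos(4*x).
Expand u² and (u')² and integrate term by term on (0, π), using: for integers n ≥ 1, ∫_0^π sin²(nx) dx = ∫_0^π cos²(nx) dx = π/2; for n ≠ n', ∫_0^π sin(nx)sin(n'x) dx = ∫_0^π cos(nx)cos(n'x) dx = 0; and by product-to-sum, ∫_0^π sin(nx)cos(n'x) dx = ½∫_0^π [sin((n+n')x) + sin((n−n')x)] dx, which is 0 when n+n' is even and 2n/(n²−n'²) when n+n' is odd (it need not vanish on (0, π)).
  u² squared terms: (-2)²·∫sin(4x)² dx = 4·π/2 = 2*π;  (5)²·∫cos(x)² dx = 25·π/2 = 25*π/2;  (5)²·∫sin(3x)² dx = 25·π/2 = 25*π/2.
  u² cross terms: 2·(-2)·(5)·∫sin(4x)·cos(x) dx = -20·(8/15) = -32/3;  2·(-2)·(5)·∫sin(4x)·sin(3x) dx = -20·(0) = 0;  2·(5)·(5)·∫cos(x)·sin(3x) dx = 50·(0) = 0.
  So ∫_0^π u² dx = 2*π + 25*π/2 + 25*π/2 − 32/3 + 0 + 0 = -32/3 + 27*π.
  (u')² squared terms: (-8)²·∫cos(4x)² dx = 64·π/2 = 32*π;  (-5)²·∫sin(x)² dx = 25·π/2 = 25*π/2;  (15)²·∫cos(3x)² dx = 225·π/2 = 225*π/2.
  (u')² cross terms: 2·(-8)·(-5)·∫cos(4x)·sin(x) dx = 80·(-2/15) = -32/3;  2·(-8)·(15)·∫cos(4x)·cos(3x) dx = -240·(0) = 0;  2·(-5)·(15)·∫sin(x)·cos(3x) dx = -150·(0) = 0.
  So ∫_0^π (u')² dx = 32*π + 25*π/2 + 225*π/2 − 32/3 + 0 + 0 = -32/3 + 157*π.
||u||_{H^1}^2 = (-32/3 + 27*π) + (-32/3 + 157*π) = -64/3 + 184*π.


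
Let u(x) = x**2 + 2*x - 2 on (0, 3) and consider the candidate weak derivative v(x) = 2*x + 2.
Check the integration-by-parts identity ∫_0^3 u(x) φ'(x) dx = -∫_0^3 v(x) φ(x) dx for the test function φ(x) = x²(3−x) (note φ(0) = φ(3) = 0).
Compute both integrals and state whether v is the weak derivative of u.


LHS = -189/5, RHS = -189/5. Yes, v = u' weakly.

u(x) = x**2 + 2*x - 2, classical derivative u'(x) = 2*x + 2.
φ(x) = x²(3−x), so φ'(x) = 3*x*(2 - x).
Note φ(0) = φ(3) = 0, so the boundary term u·φ vanishes.
LHS = ∫_0^3 u(x) φ'(x) dx = ∫_0^3 (-3*x^4 + 18*x^2 - 12*x) dx. Term by term:
  ∫_0^3 -3*x^4 dx = -729/5;  ∫_0^3 18*x^2 dx = 162;  ∫_0^3 -12*x dx = -54.
Sum: -729/5 + 162 − 54 = -189/5.
So LHS = -189/5.
∫_0^3 v(x) φ(x) dx = ∫_0^3 (-2*x^4 + 4*x^3 + 6*x^2) dx. Term by term:
  ∫_0^3 -2*x^4 dx = -486/5;  ∫_0^3 4*x^3 dx = 81;  ∫_0^3 6*x^2 dx = 54.
Sum: -486/5 + 81 + 54 = 189/5.
So RHS = -∫_0^3 v(x) φ(x) dx = -189/5.
LHS = RHS, so the identity holds for this test φ.
Moreover u is smooth here and v(x) = u'(x) = 2*x + 2 pointwise, so the identity holds for every test function. Hence v is the weak derivative of u.


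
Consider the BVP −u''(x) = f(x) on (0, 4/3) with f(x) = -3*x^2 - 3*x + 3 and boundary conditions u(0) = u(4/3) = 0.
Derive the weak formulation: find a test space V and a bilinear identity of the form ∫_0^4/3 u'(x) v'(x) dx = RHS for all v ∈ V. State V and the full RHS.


V = H^1_0(0, 4/3) (so v(0) = v(4/3) = 0); weak form: ∫_0^4/3 u'v' dx = ∫_0^4/3 (-3*x^2 - 3*x + 3) v dx for all v ∈ V.

Multiply both sides by a test function v and integrate from 0 to 4/3:
  ∫_0^4/3 −u''(x) v(x) dx = ∫_0^4/3 f(x) v(x) dx.
Integrate the LHS by parts once:
  ∫_0^4/3 −u'' v dx = −[u'(x) v(x)]_0^4/3 + ∫_0^4/3 u'(x) v'(x) dx.
Thus ∫_0^4/3 u'(x) v'(x) dx = ∫_0^4/3 f(x) v(x) dx + [u'(x) v(x)]_0^4/3.
Choose V so that boundary terms are either known or forced to vanish.
u is Dirichlet: u(0) = u(4/3) = 0. Let V = H^1_0(0, 4/3); then v(0) = v(4/3) = 0, and [u' v]_0^4/3 = 0.
Weak formulation: find u (satisfying any essential BC) such that ∫_0^4/3 u'(x) v'(x) dx = ∫_0^4/3 f v dx for all v ∈ V.
Substituting f(x) = -3*x^2 - 3*x + 3, the right-hand side is ∫_0^4/3 (-3*x^2 - 3*x + 3) v dx.


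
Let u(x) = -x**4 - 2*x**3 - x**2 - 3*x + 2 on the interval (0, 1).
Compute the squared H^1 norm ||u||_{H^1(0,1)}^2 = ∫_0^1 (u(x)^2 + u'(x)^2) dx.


||u||_{H^1}^2 = 20513/315

The H^1 norm (squared) on an interval (0, L) is
  ||u||_{H^1}^2 = ∫_0^L u(x)^2 dx + ∫_0^L u'(x)^2 dx.
Compute u'(x) = -4*x**3 - 6*x**2 - 2*x - 3.
Then u(x)^2 = x**8 + 4*x**7 + 6*x**6 + 10*x**5 + 9*x**4 - 2*x**3 + 5*x**2 - 12*x + 4 and u'(x)^2 = 16*x**6 + 48*x**5 + 52*x**4 + 48*x**3 + 40*x**2 + 12*x + 9.
Integrate each monomial from 0 to 1 using ∫_0^1 c·x^n dx = c·1^(n+1)/(n+1):
  ∫_0^1 u(x)^2 dx = ∫_0^1 (x^8 + 4*x^7 + 6*x^6 + 10*x^5 + 9*x^4 - 2*x^3 + 5*x^2 - 12*x + 4) dx. Term by term:
    ∫_0^1 x^8 dx = 1/9;  ∫_0^1 4*x^7 dx = 1/2;  ∫_0^1 6*x^6 dx = 6/7;
    ∫_0^1 10*x^5 dx = 5/3;  ∫_0^1 9*x^4 dx = 9/5;  ∫_0^1 -2*x^3 dx = -1/2;
    ∫_0^1 5*x^2 dx = 5/3;  ∫_0^1 -12*x dx = -6;  ∫_0^1 4 dx = 4.
  Sum: 1/9 + 1/2 + 6/7 + 5/3 + 9/5 − 1/2 + 5/3 − 6 + 4 = 1292/315.
  ∫_0^1 u'(x)^2 dx = ∫_0^1 (16*x^6 + 48*x^5 + 52*x^4 + 48*x^3 + 40*x^2 + 12*x + 9) dx. Term by term:
    ∫_0^1 16*x^6 dx = 16/7;  ∫_0^1 48*x^5 dx = 8;  ∫_0^1 52*x^4 dx = 52/5;
    ∫_0^1 48*x^3 dx = 12;  ∫_0^1 40*x^2 dx = 40/3;  ∫_0^1 12*x dx = 6;
    ∫_0^1 9 dx = 9.
  Sum: 16/7 + 8 + 52/5 + 12 + 40/3 + 6 + 9 = 6407/105.
Adding: ||u||_{H^1}^2 = 1292/315 + 6407/105 = 20513/315.


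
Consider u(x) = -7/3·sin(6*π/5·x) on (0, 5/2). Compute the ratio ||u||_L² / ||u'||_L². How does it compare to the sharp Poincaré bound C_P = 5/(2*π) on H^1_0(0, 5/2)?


||u||_L² / ||u'||_L² = 5/(6*π) < C_P = 5/(2*π).

u(x) = -7/3·sin(6*π/5·x), so u'(x) = -14*π*cos(6*π*x/5)/5.
Writing u(x) = A·sin(kπx/L) with A = -7/3 and k = 3, use ∫_0^L sin²(kπx/L) dx = L/2 and ∫_0^L cos²(kπx/L) dx = L/2.
u² = 49/9·sin²(6*π/5·x) and (u')² = 196*π^2/25·cos²(6*π/5·x), and each of sin², cos² integrates to L/2 = 5/4 over (0, 5/2).
∫_0^5/2 u² dx = 245/36, so ||u||_L² = 7*sqrt(5)/6.
∫_0^5/2 (u')² dx = 49*π^2/5, so ||u'||_L² = 7*sqrt(5)*π/5.
Ratio ||u||_L² / ||u'||_L² = 5/(6*π).
Sharp Poincaré constant on H^1_0(0, 5/2) is C_P = L/π = 5/(2*π), achieved by sin(2*π/5·x).
This is the k = 3 harmonic; the ratio L/(kπ) is strictly less than C_P = L/π, consistent with the sharp inequality ||u||_L² ≤ C_P ||u'||_L².


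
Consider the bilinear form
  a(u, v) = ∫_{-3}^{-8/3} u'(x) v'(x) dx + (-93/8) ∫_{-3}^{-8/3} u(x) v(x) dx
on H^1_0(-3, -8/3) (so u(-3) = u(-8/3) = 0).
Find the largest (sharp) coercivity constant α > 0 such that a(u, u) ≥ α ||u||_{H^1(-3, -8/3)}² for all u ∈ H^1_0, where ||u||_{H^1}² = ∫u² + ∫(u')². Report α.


α = 3*(-31 + 24*π^2)/(8*(1 + 9*π^2))

Coercivity of a(·,·) on H^1_0(-3, -8/3) means a(u, u) ≥ α ||u||_{H^1}² for every u ∈ H^1_0.
The interval has length L = 1/3, and Poincaré/coercivity depend only on L. Here a(u, u) = ∫(u')² + (-93/8)·∫u².
Here c = -93/8 < 0 with |c| < (π/L)² = 9*π^2, so coercivity still holds. The condition a(u,u) ≥ α||u||_{H^1}² reads (1−α)∫(u')² ≥ (α−c)∫u². Any admissible α is ≤ 1 (rapidly oscillating u have ∫u²/∫(u')² → 0), and α = 1 would force 0 ≥ (1−c)∫u², impossible since c < 1; so 1−α > 0. By the sharp Poincaré inequality on H^1_0 of an interval of length L, ∫(u')² ≥ (π/L)²∫u² with equality for the first sine mode sin(π(x−x₀)/L) (x₀ the left endpoint), so the inequality holds for all u iff (1−α)(π/L)² ≥ α − c, i.e. α ≤ ((π/L)² + c)/((π/L)² + 1) = (1 + c(L/π)²)/(1 + (L/π)²). (Direct route, valid since c ≤ 0: Poincaré gives c∫u² ≥ c(L/π)²∫(u')², so a(u,u) ≥ (1 + c(L/π)²)∫(u')², while ||u||_{H^1}² ≤ (1 + (L/π)²)∫(u')²; dividing yields the same α.) With (π/L)² = 9*π^2 and c = -93/8, the largest admissible constant is α = ((π/L)² + c)/((π/L)² + 1).
Simplifying, α = 3*(-31 + 24*π^2)/(8*(1 + 9*π^2)).


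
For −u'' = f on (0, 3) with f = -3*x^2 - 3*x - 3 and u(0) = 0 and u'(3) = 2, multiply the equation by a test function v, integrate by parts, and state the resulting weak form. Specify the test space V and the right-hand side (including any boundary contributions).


V = {v ∈ H^1(0, 3) : v(0) = 0} (test functions vanish at x = 0 where u is specified); weak form: ∫_0^3 u'v' dx = ∫_0^3 (-3*x^2 - 3*x - 3) v dx + 2·v(3) for all v ∈ V.

Multiply both sides by a test function v and integrate from 0 to 3:
  ∫_0^3 −u''(x) v(x) dx = ∫_0^3 f(x) v(x) dx.
Integrate the LHS by parts once:
  ∫_0^3 −u'' v dx = −[u'(x) v(x)]_0^3 + ∫_0^3 u'(x) v'(x) dx.
Thus ∫_0^3 u'(x) v'(x) dx = ∫_0^3 f(x) v(x) dx + [u'(x) v(x)]_0^3.
Choose V so that boundary terms are either known or forced to vanish.
Mixed BC: u(0) = 0 (Dirichlet) and u'(3) = 2 (Neumann). Define V = {v ∈ H^1(0, 3) : v(0) = 0}. Then [u' v]_0^3 = u'(3)·v(3) − u'(0)·0 = 2·v(3).
Weak formulation: find u (satisfying any essential BC) such that ∫_0^3 u'(x) v'(x) dx = ∫_0^3 f v dx + 2·v(3) for all v ∈ V (Dirichlet at 0 absorbed into V; Neumann datum at x = 3 contributes the boundary term).
Substituting f(x) = -3*x^2 - 3*x - 3, the right-hand side is ∫_0^3 (-3*x^2 - 3*x - 3) v dx + 2·v(3).


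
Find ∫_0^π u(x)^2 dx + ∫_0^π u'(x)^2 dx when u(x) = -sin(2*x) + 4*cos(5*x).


||u||_{H^1(0,π)}^2 = 832/21 + 421*π/2

u'(x) = -20*sin(5*x) - 2*cos(2*x).
Expand u² and (u')² and integrate term by term on (0, π), using: for integers n ≥ 1, ∫_0^π sin²(nx) dx = ∫_0^π cos²(nx) dx = π/2; for n ≠ n', ∫_0^π sin(nx)sin(n'x) dx = ∫_0^π cos(nx)cos(n'x) dx = 0; and by product-to-sum, ∫_0^π sin(nx)cos(n'x) dx = ½∫_0^π [sin((n+n')x) + sin((n−n')x)] dx, which is 0 when n+n' is even and 2n/(n²−n'²) when n+n' is odd (it need not vanish on (0, π)).
  u² squared terms: (-1)²·∫sin(2x)² dx = 1·π/2 = π/2;  (4)²·∫cos(5x)² dx = 16·π/2 = 8*π.
  u² cross terms: 2·(-1)·(4)·∫sin(2x)·cos(5x) dx = -8·(-4/21) = 32/21.
  So ∫_0^π u² dx = π/2 + 8*π + 32/21 = 32/21 + 17*π/2.
  (u')² squared terms: (-20)²·∫sin(5x)² dx = 400·π/2 = 200*π;  (-2)²·∫cos(2x)² dx = 4·π/2 = 2*π.
  (u')² cross terms: 2·(-20)·(-2)·∫sin(5x)·cos(2x) dx = 80·(10/21) = 800/21.
  So ∫_0^π (u')² dx = 200*π + 2*π + 800/21 = 800/21 + 202*π.
||u||_{H^1}^2 = (32/21 + 17*π/2) + (800/21 + 202*π) = 832/21 + 421*π/2.
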